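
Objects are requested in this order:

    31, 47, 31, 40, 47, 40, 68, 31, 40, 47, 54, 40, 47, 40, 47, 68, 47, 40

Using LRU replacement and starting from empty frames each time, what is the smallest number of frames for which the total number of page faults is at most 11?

f=1: 18 faults
f=2: 13 faults
f=3: 8 faults
f=4: 6 faults
f=5: 5 faults
Smallest f with faults ≤ 11 is 3.

3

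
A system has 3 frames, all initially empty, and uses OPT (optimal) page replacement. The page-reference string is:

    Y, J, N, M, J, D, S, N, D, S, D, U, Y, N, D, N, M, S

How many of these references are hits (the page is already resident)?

Y → miss, frames [Y]
J → miss, frames [Y, J]
N → miss, frames [Y, J, N]
M → miss, evict Y, frames [J, N, M]
J → hit
D → miss, evict J, frames [N, M, D]
S → miss, evict M, frames [N, D, S]
N → hit
D → hit
S → hit
D → hit
U → miss, evict S, frames [N, D, U]
Y → miss, evict U, frames [N, D, Y]
N → hit
D → hit
N → hit
M → miss, evict Y, frames [N, D, M]
S → miss, evict M, frames [N, D, S]
Hits: 8.

8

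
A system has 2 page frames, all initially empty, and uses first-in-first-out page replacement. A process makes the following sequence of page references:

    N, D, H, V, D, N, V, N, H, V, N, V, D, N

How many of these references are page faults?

N → miss, frames {N}
D → miss, frames {N,D}
H → miss, evict N, frames {D,H}
V → miss, evict D, frames {H,V}
D → miss, evict H, frames {V,D}
N → miss, evict V, frames {D,N}
V → miss, evict D, frames {N,V}
N → hit
H → miss, evict N, frames {V,H}
V → hit
N → miss, evict V, frames {H,N}
V → miss, evict H, frames {N,V}
D → miss, evict N, frames {V,D}
N → miss, evict V, frames {D,N}
Page faults: 12.

12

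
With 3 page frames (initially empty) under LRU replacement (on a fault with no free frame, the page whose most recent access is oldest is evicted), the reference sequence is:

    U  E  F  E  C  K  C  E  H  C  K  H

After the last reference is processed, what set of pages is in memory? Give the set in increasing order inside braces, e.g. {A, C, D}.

U: fault, frames (U)
E: fault, frames (U E)
F: fault, frames (U E F)
E: hit
C: fault, evict U, frames (F E C)
K: fault, evict F, frames (E C K)
C: hit
E: hit
H: fault, evict K, frames (C E H)
C: hit
K: fault, evict E, frames (H C K)
H: hit

{C, H, K}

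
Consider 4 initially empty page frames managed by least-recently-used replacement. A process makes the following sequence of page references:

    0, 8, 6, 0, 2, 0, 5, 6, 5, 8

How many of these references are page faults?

0 → miss, frames [0]
8 → miss, frames [0, 8]
6 → miss, frames [0, 8, 6]
0 → hit
2 → miss, frames [8, 6, 0, 2]
0 → hit
5 → miss, evict 8, frames [6, 2, 0, 5]
6 → hit
5 → hit
8 → miss, evict 2, frames [0, 6, 5, 8]
Page faults: 6.

6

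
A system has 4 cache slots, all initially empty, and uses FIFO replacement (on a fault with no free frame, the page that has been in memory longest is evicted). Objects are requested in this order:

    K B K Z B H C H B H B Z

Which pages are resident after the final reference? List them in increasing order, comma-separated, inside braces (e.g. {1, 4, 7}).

K → fault, frames (K)
B → fault, frames (K B)
K → hit
Z → fault, frames (K B Z)
B → hit
H → fault, frames (K B Z H)
C → fault, evict K, frames (B Z H C)
H → hit
B → hit
H → hit
B → hit
Z → hit

{B, C, H, Z}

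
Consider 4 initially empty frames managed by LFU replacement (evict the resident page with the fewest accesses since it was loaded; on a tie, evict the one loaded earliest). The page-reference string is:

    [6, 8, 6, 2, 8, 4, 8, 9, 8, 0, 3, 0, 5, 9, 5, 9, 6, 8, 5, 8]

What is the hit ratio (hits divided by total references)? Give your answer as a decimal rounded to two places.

0.40

6 → fault, frames (6)
8 → fault, frames (6 8)
6 → hit
2 → fault, frames (6 8 2)
8 → hit
4 → fault, frames (6 8 2 4)
8 → hit
9 → fault, evict 2, frames (6 8 4 9)
8 → hit
0 → fault, evict 4, frames (6 8 9 0)
3 → fault, evict 9, frames (6 8 0 3)
0 → hit
5 → fault, evict 3, frames (6 8 0 5)
9 → fault, evict 5, frames (6 8 0 9)
5 → fault, evict 9, frames (6 8 0 5)
9 → fault, evict 5, frames (6 8 0 9)
6 → hit
8 → hit
5 → fault, evict 9, frames (6 8 0 5)
8 → hit
Hits: 8 of 20 references → 8/20 = 0.4000.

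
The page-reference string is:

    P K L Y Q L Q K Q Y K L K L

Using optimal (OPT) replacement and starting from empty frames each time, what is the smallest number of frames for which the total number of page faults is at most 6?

3

f=1: 14 faults
f=2: 8 faults
f=3: 6 faults
f=4: 5 faults
f=5: 5 faults
Smallest f with faults ≤ 6 is 3.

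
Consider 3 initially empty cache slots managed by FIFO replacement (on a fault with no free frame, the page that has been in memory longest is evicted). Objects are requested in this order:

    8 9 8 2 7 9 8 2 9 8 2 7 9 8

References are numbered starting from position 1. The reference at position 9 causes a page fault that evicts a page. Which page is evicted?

pos 1: 8 → miss, frames {8}
pos 2: 9 → miss, frames {8,9}
pos 3: 8 → hit
pos 4: 2 → miss, frames {8,9,2}
pos 5: 7 → miss, evict 8, frames {9,2,7}
pos 6: 9 → hit
pos 7: 8 → miss, evict 9, frames {2,7,8}
pos 8: 2 → hit
pos 9: 9 → miss, evict 2, frames {7,8,9}
At position 9, page 2 is evicted.

2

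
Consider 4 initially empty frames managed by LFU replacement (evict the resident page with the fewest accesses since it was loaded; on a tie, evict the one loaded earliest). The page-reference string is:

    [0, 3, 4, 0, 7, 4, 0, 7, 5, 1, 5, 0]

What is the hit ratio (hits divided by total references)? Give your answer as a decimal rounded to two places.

0: miss, frames (0)
3: miss, frames (0 3)
4: miss, frames (0 3 4)
0: hit
7: miss, frames (0 3 4 7)
4: hit
0: hit
7: hit
5: miss, evict 3, frames (0 4 7 5)
1: miss, evict 5, frames (0 4 7 1)
5: miss, evict 1, frames (0 4 7 5)
0: hit
Hits: 5 of 12 references → 5/12 = 0.4167.

0.42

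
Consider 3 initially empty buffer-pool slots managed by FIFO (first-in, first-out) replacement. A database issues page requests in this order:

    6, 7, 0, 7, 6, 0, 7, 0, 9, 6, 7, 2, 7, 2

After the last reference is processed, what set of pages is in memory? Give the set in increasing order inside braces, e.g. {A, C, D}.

{2, 6, 7}

6 -> miss, frames (6)
7 -> miss, frames (6 7)
0 -> miss, frames (6 7 0)
7 -> hit
6 -> hit
0 -> hit
7 -> hit
0 -> hit
9 -> miss, evict 6, frames (7 0 9)
6 -> miss, evict 7, frames (0 9 6)
7 -> miss, evict 0, frames (9 6 7)
2 -> miss, evict 9, frames (6 7 2)
7 -> hit
2 -> hit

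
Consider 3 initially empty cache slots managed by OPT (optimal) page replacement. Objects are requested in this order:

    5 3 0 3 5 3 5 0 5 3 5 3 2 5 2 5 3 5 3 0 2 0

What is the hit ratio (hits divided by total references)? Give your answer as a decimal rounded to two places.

5: fault, frames (5)
3: fault, frames (5 3)
0: fault, frames (5 3 0)
3: hit
5: hit
3: hit
5: hit
0: hit
5: hit
3: hit
5: hit
3: hit
2: fault, evict 0, frames (5 3 2)
5: hit
2: hit
5: hit
3: hit
5: hit
3: hit
0: fault, evict 3, frames (5 2 0)
2: hit
0: hit
Hits: 17 of 22 references → 17/22 = 0.7727.

0.77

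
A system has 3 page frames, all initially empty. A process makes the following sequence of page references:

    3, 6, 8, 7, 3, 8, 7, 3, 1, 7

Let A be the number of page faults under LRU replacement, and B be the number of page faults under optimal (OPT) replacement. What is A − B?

1

Under LRU: F F F F F . . . F . → 6 faults.
Under OPT: F F F F . . . . F . → 5 faults.
A − B = 6 − 5 = 1.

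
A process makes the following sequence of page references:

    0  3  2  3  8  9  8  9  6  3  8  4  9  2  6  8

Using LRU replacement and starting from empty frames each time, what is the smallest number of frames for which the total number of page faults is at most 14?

2

f=1: 16 faults
f=2: 13 faults
f=3: 13 faults
f=4: 11 faults
f=5: 9 faults
f=6: 7 faults
f=7: 7 faults
Smallest f with faults ≤ 14 is 2.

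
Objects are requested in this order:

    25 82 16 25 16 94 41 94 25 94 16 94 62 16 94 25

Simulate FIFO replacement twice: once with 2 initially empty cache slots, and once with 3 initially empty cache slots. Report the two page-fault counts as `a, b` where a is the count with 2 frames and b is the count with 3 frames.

2 frames: F F F F . F F . F F F . F . F F → 12 faults.
3 frames: F F F . . F F . F . F F F . . F → 10 faults.
10 < 12: adding a frame reduced faults, as is typical.

12, 10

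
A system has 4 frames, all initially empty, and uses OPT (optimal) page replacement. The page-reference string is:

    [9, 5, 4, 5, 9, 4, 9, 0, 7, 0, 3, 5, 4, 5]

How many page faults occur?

6

9 -> fault, frames (9)
5 -> fault, frames (9 5)
4 -> fault, frames (9 5 4)
5 -> hit
9 -> hit
4 -> hit
9 -> hit
0 -> fault, frames (9 5 4 0)
7 -> fault, evict 9, frames (5 4 0 7)
0 -> hit
3 -> fault, evict 7, frames (5 4 0 3)
5 -> hit
4 -> hit
5 -> hit
Page faults: 6.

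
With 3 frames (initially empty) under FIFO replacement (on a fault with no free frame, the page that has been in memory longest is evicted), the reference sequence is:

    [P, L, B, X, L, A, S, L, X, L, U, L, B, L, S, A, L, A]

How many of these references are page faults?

13

P → miss, frames (P)
L → miss, frames (P L)
B → miss, frames (P L B)
X → miss, evict P, frames (L B X)
L → hit
A → miss, evict L, frames (B X A)
S → miss, evict B, frames (X A S)
L → miss, evict X, frames (A S L)
X → miss, evict A, frames (S L X)
L → hit
U → miss, evict S, frames (L X U)
L → hit
B → miss, evict L, frames (X U B)
L → miss, evict X, frames (U B L)
S → miss, evict U, frames (B L S)
A → miss, evict B, frames (L S A)
L → hit
A → hit
Page faults: 13.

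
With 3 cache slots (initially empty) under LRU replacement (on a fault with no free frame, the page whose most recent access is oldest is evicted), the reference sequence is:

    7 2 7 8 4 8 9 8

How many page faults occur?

7: miss, frames {7}
2: miss, frames {7,2}
7: hit
8: miss, frames {2,7,8}
4: miss, evict 2, frames {7,8,4}
8: hit
9: miss, evict 7, frames {4,8,9}
8: hit
Page faults: 5.

5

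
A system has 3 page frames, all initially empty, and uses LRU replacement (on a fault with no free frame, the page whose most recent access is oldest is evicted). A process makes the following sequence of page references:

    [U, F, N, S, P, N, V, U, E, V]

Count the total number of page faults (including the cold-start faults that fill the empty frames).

U -> miss, frames [U]
F -> miss, frames [U, F]
N -> miss, frames [U, F, N]
S -> miss, evict U, frames [F, N, S]
P -> miss, evict F, frames [N, S, P]
N -> hit
V -> miss, evict S, frames [P, N, V]
U -> miss, evict P, frames [N, V, U]
E -> miss, evict N, frames [V, U, E]
V -> hit
Page faults: 8.

8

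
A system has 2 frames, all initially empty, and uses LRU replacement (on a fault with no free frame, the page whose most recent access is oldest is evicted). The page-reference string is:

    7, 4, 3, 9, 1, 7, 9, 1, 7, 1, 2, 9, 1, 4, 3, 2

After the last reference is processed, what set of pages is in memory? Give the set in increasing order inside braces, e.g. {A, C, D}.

7 → miss, frames (7)
4 → miss, frames (7 4)
3 → miss, evict 7, frames (4 3)
9 → miss, evict 4, frames (3 9)
1 → miss, evict 3, frames (9 1)
7 → miss, evict 9, frames (1 7)
9 → miss, evict 1, frames (7 9)
1 → miss, evict 7, frames (9 1)
7 → miss, evict 9, frames (1 7)
1 → hit
2 → miss, evict 7, frames (1 2)
9 → miss, evict 1, frames (2 9)
1 → miss, evict 2, frames (9 1)
4 → miss, evict 9, frames (1 4)
3 → miss, evict 1, frames (4 3)
2 → miss, evict 4, frames (3 2)

{2, 3}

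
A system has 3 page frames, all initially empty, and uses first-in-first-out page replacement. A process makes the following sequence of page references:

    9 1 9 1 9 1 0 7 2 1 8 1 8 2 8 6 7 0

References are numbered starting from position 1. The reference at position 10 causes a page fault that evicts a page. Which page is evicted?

pos 1: 9 → fault, frames (9)
pos 2: 1 → fault, frames (9 1)
pos 3: 9 → hit
pos 4: 1 → hit
pos 5: 9 → hit
pos 6: 1 → hit
pos 7: 0 → fault, frames (9 1 0)
pos 8: 7 → fault, evict 9, frames (1 0 7)
pos 9: 2 → fault, evict 1, frames (0 7 2)
pos 10: 1 → fault, evict 0, frames (7 2 1)
At position 10, page 0 is evicted.

0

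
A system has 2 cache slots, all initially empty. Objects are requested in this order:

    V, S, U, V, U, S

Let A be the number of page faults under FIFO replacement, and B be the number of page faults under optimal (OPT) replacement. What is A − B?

Under FIFO: F F F F . F → 5 faults.
Under OPT: F F F . . F → 4 faults.
A − B = 5 − 4 = 1.

1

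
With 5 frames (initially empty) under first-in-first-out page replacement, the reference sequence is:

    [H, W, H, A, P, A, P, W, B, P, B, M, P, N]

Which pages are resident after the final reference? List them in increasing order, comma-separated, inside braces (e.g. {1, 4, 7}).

{A, B, M, N, P}

H: fault, frames [H]
W: fault, frames [H, W]
H: hit
A: fault, frames [H, W, A]
P: fault, frames [H, W, A, P]
A: hit
P: hit
W: hit
B: fault, frames [H, W, A, P, B]
P: hit
B: hit
M: fault, evict H, frames [W, A, P, B, M]
P: hit
N: fault, evict W, frames [A, P, B, M, N]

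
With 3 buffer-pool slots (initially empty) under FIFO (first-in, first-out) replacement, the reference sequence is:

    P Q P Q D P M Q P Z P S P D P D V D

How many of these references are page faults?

P: fault, frames {P}
Q: fault, frames {P,Q}
P: hit
Q: hit
D: fault, frames {P,Q,D}
P: hit
M: fault, evict P, frames {Q,D,M}
Q: hit
P: fault, evict Q, frames {D,M,P}
Z: fault, evict D, frames {M,P,Z}
P: hit
S: fault, evict M, frames {P,Z,S}
P: hit
D: fault, evict P, frames {Z,S,D}
P: fault, evict Z, frames {S,D,P}
D: hit
V: fault, evict S, frames {D,P,V}
D: hit
Page faults: 10.

10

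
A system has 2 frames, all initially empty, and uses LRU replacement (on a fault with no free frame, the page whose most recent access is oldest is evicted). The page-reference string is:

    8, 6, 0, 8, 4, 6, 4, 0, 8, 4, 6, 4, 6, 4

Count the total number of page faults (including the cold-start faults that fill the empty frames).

8 -> fault, frames (8)
6 -> fault, frames (8 6)
0 -> fault, evict 8, frames (6 0)
8 -> fault, evict 6, frames (0 8)
4 -> fault, evict 0, frames (8 4)
6 -> fault, evict 8, frames (4 6)
4 -> hit
0 -> fault, evict 6, frames (4 0)
8 -> fault, evict 4, frames (0 8)
4 -> fault, evict 0, frames (8 4)
6 -> fault, evict 8, frames (4 6)
4 -> hit
6 -> hit
4 -> hit
Page faults: 10.

10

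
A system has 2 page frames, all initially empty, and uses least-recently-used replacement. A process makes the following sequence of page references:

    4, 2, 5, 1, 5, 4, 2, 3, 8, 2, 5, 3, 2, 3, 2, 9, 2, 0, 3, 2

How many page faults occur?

16

4: fault, frames [4]
2: fault, frames [4, 2]
5: fault, evict 4, frames [2, 5]
1: fault, evict 2, frames [5, 1]
5: hit
4: fault, evict 1, frames [5, 4]
2: fault, evict 5, frames [4, 2]
3: fault, evict 4, frames [2, 3]
8: fault, evict 2, frames [3, 8]
2: fault, evict 3, frames [8, 2]
5: fault, evict 8, frames [2, 5]
3: fault, evict 2, frames [5, 3]
2: fault, evict 5, frames [3, 2]
3: hit
2: hit
9: fault, evict 3, frames [2, 9]
2: hit
0: fault, evict 9, frames [2, 0]
3: fault, evict 2, frames [0, 3]
2: fault, evict 0, frames [3, 2]
Page faults: 16.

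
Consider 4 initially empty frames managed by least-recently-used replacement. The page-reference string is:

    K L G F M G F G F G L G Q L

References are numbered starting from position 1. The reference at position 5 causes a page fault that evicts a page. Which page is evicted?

K

pos 1: K -> fault, frames (K)
pos 2: L -> fault, frames (K L)
pos 3: G -> fault, frames (K L G)
pos 4: F -> fault, frames (K L G F)
pos 5: M -> fault, evict K, frames (L G F M)
At position 5, page K is evicted.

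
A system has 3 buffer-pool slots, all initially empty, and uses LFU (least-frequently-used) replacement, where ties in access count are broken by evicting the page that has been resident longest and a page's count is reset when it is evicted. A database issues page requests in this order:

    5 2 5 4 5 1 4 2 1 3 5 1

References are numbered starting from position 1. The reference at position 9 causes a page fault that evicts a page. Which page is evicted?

pos 1: 5 -> fault, frames (5)
pos 2: 2 -> fault, frames (5 2)
pos 3: 5 -> hit
pos 4: 4 -> fault, frames (5 2 4)
pos 5: 5 -> hit
pos 6: 1 -> fault, evict 2, frames (5 4 1)
pos 7: 4 -> hit
pos 8: 2 -> fault, evict 1, frames (5 4 2)
pos 9: 1 -> fault, evict 2, frames (5 4 1)
At position 9, page 2 is evicted.

2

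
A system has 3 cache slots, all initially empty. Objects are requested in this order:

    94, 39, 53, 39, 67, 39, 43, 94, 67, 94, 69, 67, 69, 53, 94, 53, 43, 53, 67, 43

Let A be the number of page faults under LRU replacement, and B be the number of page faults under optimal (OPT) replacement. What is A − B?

4

Under LRU: F F F . F . F F F . F . . F F . F . F . → 12 faults.
Under OPT: F F F . F . F . . . F . . F . . F . . . → 8 faults.
A − B = 12 − 8 = 4.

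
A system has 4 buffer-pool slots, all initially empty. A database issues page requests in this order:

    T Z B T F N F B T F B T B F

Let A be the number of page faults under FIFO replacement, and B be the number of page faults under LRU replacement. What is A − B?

1

Under FIFO: F F F . F F . . F . . . . . → 6 faults.
Under LRU: F F F . F F . . . . . . . . → 5 faults.
A − B = 6 − 5 = 1.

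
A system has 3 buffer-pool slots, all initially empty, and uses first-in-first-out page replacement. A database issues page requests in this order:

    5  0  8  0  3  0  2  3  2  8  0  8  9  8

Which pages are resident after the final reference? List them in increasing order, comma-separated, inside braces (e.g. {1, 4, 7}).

{0, 8, 9}

5 → miss, frames {5}
0 → miss, frames {5,0}
8 → miss, frames {5,0,8}
0 → hit
3 → miss, evict 5, frames {0,8,3}
0 → hit
2 → miss, evict 0, frames {8,3,2}
3 → hit
2 → hit
8 → hit
0 → miss, evict 8, frames {3,2,0}
8 → miss, evict 3, frames {2,0,8}
9 → miss, evict 2, frames {0,8,9}
8 → hit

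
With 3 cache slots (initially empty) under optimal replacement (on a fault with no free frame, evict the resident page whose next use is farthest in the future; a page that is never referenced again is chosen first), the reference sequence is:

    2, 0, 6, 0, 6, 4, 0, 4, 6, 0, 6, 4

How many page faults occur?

2 -> miss, frames [2]
0 -> miss, frames [2, 0]
6 -> miss, frames [2, 0, 6]
0 -> hit
6 -> hit
4 -> miss, evict 2, frames [0, 6, 4]
0 -> hit
4 -> hit
6 -> hit
0 -> hit
6 -> hit
4 -> hit
Page faults: 4.

4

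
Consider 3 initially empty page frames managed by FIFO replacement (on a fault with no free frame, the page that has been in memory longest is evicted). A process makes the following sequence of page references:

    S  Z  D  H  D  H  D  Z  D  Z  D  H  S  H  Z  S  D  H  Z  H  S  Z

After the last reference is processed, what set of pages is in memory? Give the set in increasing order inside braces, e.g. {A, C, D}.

{H, S, Z}

S -> fault, frames [S]
Z -> fault, frames [S, Z]
D -> fault, frames [S, Z, D]
H -> fault, evict S, frames [Z, D, H]
D -> hit
H -> hit
D -> hit
Z -> hit
D -> hit
Z -> hit
D -> hit
H -> hit
S -> fault, evict Z, frames [D, H, S]
H -> hit
Z -> fault, evict D, frames [H, S, Z]
S -> hit
D -> fault, evict H, frames [S, Z, D]
H -> fault, evict S, frames [Z, D, H]
Z -> hit
H -> hit
S -> fault, evict Z, frames [D, H, S]
Z -> fault, evict D, frames [H, S, Z]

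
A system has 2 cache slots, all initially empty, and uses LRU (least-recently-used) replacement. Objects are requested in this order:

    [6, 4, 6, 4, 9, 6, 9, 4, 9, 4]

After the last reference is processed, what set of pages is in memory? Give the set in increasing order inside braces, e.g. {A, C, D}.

6: miss, frames (6)
4: miss, frames (6 4)
6: hit
4: hit
9: miss, evict 6, frames (4 9)
6: miss, evict 4, frames (9 6)
9: hit
4: miss, evict 6, frames (9 4)
9: hit
4: hit

{4, 9}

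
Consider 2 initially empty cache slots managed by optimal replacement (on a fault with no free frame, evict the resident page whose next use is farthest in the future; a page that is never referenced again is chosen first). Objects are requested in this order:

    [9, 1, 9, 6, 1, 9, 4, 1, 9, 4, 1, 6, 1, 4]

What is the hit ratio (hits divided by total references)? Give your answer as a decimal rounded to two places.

9: miss, frames {9}
1: miss, frames {9,1}
9: hit
6: miss, evict 9, frames {1,6}
1: hit
9: miss, evict 6, frames {1,9}
4: miss, evict 9, frames {1,4}
1: hit
9: miss, evict 1, frames {4,9}
4: hit
1: miss, evict 9, frames {4,1}
6: miss, evict 4, frames {1,6}
1: hit
4: miss, evict 6, frames {1,4}
Hits: 5 of 14 references → 5/14 = 0.3571.

0.36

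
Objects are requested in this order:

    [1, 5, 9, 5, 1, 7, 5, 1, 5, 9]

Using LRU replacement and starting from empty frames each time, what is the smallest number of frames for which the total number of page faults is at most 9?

f=1: 10 faults
f=2: 8 faults
f=3: 5 faults
f=4: 4 faults
Smallest f with faults ≤ 9 is 2.

2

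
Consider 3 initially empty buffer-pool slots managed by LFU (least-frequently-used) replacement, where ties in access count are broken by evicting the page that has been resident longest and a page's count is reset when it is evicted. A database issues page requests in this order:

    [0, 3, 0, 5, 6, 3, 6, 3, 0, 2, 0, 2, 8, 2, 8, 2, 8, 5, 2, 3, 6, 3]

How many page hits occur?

0 → miss, frames {0}
3 → miss, frames {0,3}
0 → hit
5 → miss, frames {0,3,5}
6 → miss, evict 3, frames {0,5,6}
3 → miss, evict 5, frames {0,6,3}
6 → hit
3 → hit
0 → hit
2 → miss, evict 6, frames {0,3,2}
0 → hit
2 → hit
8 → miss, evict 3, frames {0,2,8}
2 → hit
8 → hit
2 → hit
8 → hit
5 → miss, evict 8, frames {0,2,5}
2 → hit
3 → miss, evict 5, frames {0,2,3}
6 → miss, evict 3, frames {0,2,6}
3 → miss, evict 6, frames {0,2,3}
Hits: 11.

11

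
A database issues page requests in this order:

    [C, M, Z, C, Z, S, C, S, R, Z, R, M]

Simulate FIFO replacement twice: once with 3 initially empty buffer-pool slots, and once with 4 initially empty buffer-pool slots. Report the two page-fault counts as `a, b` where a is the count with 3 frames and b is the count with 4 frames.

3 frames: F F F . . F F . F F . F → 8 faults.
4 frames: F F F . . F . . F . . . → 5 faults.
5 < 8: adding a frame reduced faults, as is typical.

8, 5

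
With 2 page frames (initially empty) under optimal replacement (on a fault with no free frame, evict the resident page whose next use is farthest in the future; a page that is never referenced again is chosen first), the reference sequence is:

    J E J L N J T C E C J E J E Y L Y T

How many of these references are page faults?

J → fault, frames {J}
E → fault, frames {J,E}
J → hit
L → fault, evict E, frames {J,L}
N → fault, evict L, frames {J,N}
J → hit
T → fault, evict N, frames {J,T}
C → fault, evict T, frames {J,C}
E → fault, evict J, frames {C,E}
C → hit
J → fault, evict C, frames {E,J}
E → hit
J → hit
E → hit
Y → fault, evict J, frames {E,Y}
L → fault, evict E, frames {Y,L}
Y → hit
T → fault, evict L, frames {Y,T}
Page faults: 11.

11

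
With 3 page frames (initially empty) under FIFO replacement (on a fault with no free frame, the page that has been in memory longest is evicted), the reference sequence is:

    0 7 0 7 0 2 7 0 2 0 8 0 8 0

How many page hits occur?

9

0 → miss, frames (0)
7 → miss, frames (0 7)
0 → hit
7 → hit
0 → hit
2 → miss, frames (0 7 2)
7 → hit
0 → hit
2 → hit
0 → hit
8 → miss, evict 0, frames (7 2 8)
0 → miss, evict 7, frames (2 8 0)
8 → hit
0 → hit
Hits: 9.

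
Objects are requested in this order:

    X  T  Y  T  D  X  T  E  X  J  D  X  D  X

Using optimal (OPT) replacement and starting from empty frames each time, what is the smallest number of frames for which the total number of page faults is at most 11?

2

f=1: 14 faults
f=2: 8 faults
f=3: 6 faults
f=4: 6 faults
f=5: 6 faults
f=6: 6 faults
Smallest f with faults ≤ 11 is 2.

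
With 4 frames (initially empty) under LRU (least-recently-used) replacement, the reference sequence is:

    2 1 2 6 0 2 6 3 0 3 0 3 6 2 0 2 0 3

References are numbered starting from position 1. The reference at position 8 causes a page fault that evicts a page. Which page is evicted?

1

pos 1: 2 -> miss, frames {2}
pos 2: 1 -> miss, frames {2,1}
pos 3: 2 -> hit
pos 4: 6 -> miss, frames {1,2,6}
pos 5: 0 -> miss, frames {1,2,6,0}
pos 6: 2 -> hit
pos 7: 6 -> hit
pos 8: 3 -> miss, evict 1, frames {0,2,6,3}
At position 8, page 1 is evicted.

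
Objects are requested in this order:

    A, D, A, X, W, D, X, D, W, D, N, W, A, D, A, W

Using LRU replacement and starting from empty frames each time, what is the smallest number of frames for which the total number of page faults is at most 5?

5

f=1: 16 faults
f=2: 12 faults
f=3: 8 faults
f=4: 6 faults
f=5: 5 faults
Smallest f with faults ≤ 5 is 5.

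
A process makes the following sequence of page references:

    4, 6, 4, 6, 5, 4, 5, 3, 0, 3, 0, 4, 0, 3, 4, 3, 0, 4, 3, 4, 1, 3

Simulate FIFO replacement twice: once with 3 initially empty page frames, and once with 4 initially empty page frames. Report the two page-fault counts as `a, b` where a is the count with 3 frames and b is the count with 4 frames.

3 frames: F F . . F . . F F . . F . . . . . . . . F F → 8 faults.
4 frames: F F . . F . . F F . . F . . . . . . . . F . → 7 faults.
7 < 8: adding a frame reduced faults, as is typical.

8, 7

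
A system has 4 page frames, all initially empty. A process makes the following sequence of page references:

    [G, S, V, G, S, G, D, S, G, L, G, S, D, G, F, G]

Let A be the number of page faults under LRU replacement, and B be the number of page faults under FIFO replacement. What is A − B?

Under LRU: F F F . . . F . . F . . . . F . → 6 faults.
Under FIFO: F F F . . . F . . F F F . . F . → 8 faults.
A − B = 6 − 8 = -2.

-2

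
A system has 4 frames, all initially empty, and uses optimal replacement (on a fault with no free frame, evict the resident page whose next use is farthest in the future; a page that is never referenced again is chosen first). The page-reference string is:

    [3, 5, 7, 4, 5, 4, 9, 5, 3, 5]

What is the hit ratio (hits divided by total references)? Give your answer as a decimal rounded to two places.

3 -> miss, frames [3]
5 -> miss, frames [3, 5]
7 -> miss, frames [3, 5, 7]
4 -> miss, frames [3, 5, 7, 4]
5 -> hit
4 -> hit
9 -> miss, evict 4, frames [3, 5, 7, 9]
5 -> hit
3 -> hit
5 -> hit
Hits: 5 of 10 references → 5/10 = 0.5000.

0.50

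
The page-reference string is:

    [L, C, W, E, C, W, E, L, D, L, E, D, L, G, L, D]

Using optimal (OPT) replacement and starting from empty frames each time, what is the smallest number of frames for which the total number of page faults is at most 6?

4

f=1: 16 faults
f=2: 11 faults
f=3: 7 faults
f=4: 6 faults
f=5: 6 faults
f=6: 6 faults
Smallest f with faults ≤ 6 is 4.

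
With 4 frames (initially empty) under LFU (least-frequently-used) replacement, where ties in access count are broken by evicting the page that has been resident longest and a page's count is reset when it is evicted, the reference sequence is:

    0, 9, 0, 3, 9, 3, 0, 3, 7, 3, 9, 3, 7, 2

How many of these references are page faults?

0 → fault, frames {0}
9 → fault, frames {0,9}
0 → hit
3 → fault, frames {0,9,3}
9 → hit
3 → hit
0 → hit
3 → hit
7 → fault, frames {0,9,3,7}
3 → hit
9 → hit
3 → hit
7 → hit
2 → fault, evict 7, frames {0,9,3,2}
Page faults: 5.

5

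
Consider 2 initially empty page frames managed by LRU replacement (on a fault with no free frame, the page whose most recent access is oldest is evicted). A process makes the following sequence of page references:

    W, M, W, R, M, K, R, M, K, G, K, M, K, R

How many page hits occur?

W -> miss, frames {W}
M -> miss, frames {W,M}
W -> hit
R -> miss, evict M, frames {W,R}
M -> miss, evict W, frames {R,M}
K -> miss, evict R, frames {M,K}
R -> miss, evict M, frames {K,R}
M -> miss, evict K, frames {R,M}
K -> miss, evict R, frames {M,K}
G -> miss, evict M, frames {K,G}
K -> hit
M -> miss, evict G, frames {K,M}
K -> hit
R -> miss, evict M, frames {K,R}
Hits: 3.

3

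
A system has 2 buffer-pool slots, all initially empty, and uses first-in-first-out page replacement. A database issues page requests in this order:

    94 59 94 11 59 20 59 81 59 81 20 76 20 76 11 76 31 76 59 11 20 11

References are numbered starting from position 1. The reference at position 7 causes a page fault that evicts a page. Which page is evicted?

11

pos 1: 94 → miss, frames (94)
pos 2: 59 → miss, frames (94 59)
pos 3: 94 → hit
pos 4: 11 → miss, evict 94, frames (59 11)
pos 5: 59 → hit
pos 6: 20 → miss, evict 59, frames (11 20)
pos 7: 59 → miss, evict 11, frames (20 59)
At position 7, page 11 is evicted.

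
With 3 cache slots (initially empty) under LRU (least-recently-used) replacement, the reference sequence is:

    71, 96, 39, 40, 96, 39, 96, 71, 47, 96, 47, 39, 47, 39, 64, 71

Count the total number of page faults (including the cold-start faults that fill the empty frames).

9

71 -> miss, frames (71)
96 -> miss, frames (71 96)
39 -> miss, frames (71 96 39)
40 -> miss, evict 71, frames (96 39 40)
96 -> hit
39 -> hit
96 -> hit
71 -> miss, evict 40, frames (39 96 71)
47 -> miss, evict 39, frames (96 71 47)
96 -> hit
47 -> hit
39 -> miss, evict 71, frames (96 47 39)
47 -> hit
39 -> hit
64 -> miss, evict 96, frames (47 39 64)
71 -> miss, evict 47, frames (39 64 71)
Page faults: 9.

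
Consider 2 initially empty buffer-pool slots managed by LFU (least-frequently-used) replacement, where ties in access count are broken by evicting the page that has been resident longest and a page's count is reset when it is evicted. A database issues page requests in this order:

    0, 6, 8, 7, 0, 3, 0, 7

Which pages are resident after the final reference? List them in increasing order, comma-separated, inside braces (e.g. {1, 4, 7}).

0: miss, frames {0}
6: miss, frames {0,6}
8: miss, evict 0, frames {6,8}
7: miss, evict 6, frames {8,7}
0: miss, evict 8, frames {7,0}
3: miss, evict 7, frames {0,3}
0: hit
7: miss, evict 3, frames {0,7}

{0, 7}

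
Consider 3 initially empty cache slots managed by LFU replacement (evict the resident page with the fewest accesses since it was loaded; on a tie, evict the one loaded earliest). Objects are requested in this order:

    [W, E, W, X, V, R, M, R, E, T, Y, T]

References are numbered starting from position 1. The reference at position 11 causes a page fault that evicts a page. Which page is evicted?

pos 1: W: miss, frames [W]
pos 2: E: miss, frames [W, E]
pos 3: W: hit
pos 4: X: miss, frames [W, E, X]
pos 5: V: miss, evict E, frames [W, X, V]
pos 6: R: miss, evict X, frames [W, V, R]
pos 7: M: miss, evict V, frames [W, R, M]
pos 8: R: hit
pos 9: E: miss, evict M, frames [W, R, E]
pos 10: T: miss, evict E, frames [W, R, T]
pos 11: Y: miss, evict T, frames [W, R, Y]
At position 11, page T is evicted.

T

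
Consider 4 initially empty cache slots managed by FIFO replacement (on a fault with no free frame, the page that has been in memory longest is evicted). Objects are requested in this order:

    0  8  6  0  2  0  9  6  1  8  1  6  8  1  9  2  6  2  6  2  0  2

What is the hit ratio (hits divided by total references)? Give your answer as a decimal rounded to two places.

0 → miss, frames (0)
8 → miss, frames (0 8)
6 → miss, frames (0 8 6)
0 → hit
2 → miss, frames (0 8 6 2)
0 → hit
9 → miss, evict 0, frames (8 6 2 9)
6 → hit
1 → miss, evict 8, frames (6 2 9 1)
8 → miss, evict 6, frames (2 9 1 8)
1 → hit
6 → miss, evict 2, frames (9 1 8 6)
8 → hit
1 → hit
9 → hit
2 → miss, evict 9, frames (1 8 6 2)
6 → hit
2 → hit
6 → hit
2 → hit
0 → miss, evict 1, frames (8 6 2 0)
2 → hit
Hits: 12 of 22 references → 12/22 = 0.5455.

0.55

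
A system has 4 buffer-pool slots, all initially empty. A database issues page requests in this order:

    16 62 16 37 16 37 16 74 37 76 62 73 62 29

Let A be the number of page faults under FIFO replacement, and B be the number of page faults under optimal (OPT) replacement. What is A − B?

1

Under FIFO: F F . F . . . F . F . F F F → 8 faults.
Under OPT: F F . F . . . F . F . F . F → 7 faults.
A − B = 8 − 7 = 1.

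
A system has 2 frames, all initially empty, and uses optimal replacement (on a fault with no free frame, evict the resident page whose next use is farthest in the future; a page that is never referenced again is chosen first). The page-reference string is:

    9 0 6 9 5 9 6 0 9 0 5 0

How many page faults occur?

7

9 -> miss, frames (9)
0 -> miss, frames (9 0)
6 -> miss, evict 0, frames (9 6)
9 -> hit
5 -> miss, evict 6, frames (9 5)
9 -> hit
6 -> miss, evict 5, frames (9 6)
0 -> miss, evict 6, frames (9 0)
9 -> hit
0 -> hit
5 -> miss, evict 9, frames (0 5)
0 -> hit
Page faults: 7.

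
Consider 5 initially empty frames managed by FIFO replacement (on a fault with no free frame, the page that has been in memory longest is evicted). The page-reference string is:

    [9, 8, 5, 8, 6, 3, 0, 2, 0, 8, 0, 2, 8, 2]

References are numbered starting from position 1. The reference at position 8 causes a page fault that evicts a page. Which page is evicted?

pos 1: 9 → fault, frames [9]
pos 2: 8 → fault, frames [9, 8]
pos 3: 5 → fault, frames [9, 8, 5]
pos 4: 8 → hit
pos 5: 6 → fault, frames [9, 8, 5, 6]
pos 6: 3 → fault, frames [9, 8, 5, 6, 3]
pos 7: 0 → fault, evict 9, frames [8, 5, 6, 3, 0]
pos 8: 2 → fault, evict 8, frames [5, 6, 3, 0, 2]
At position 8, page 8 is evicted.

8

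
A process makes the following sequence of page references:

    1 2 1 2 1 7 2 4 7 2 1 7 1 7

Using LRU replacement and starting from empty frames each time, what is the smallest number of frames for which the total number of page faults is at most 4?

4

f=1: 14 faults
f=2: 9 faults
f=3: 5 faults
f=4: 4 faults
Smallest f with faults ≤ 4 is 4.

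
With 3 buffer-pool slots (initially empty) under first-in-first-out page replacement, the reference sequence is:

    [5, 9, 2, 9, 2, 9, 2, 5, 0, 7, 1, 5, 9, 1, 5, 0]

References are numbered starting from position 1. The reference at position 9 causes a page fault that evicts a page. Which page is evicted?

5

pos 1: 5: fault, frames {5}
pos 2: 9: fault, frames {5,9}
pos 3: 2: fault, frames {5,9,2}
pos 4: 9: hit
pos 5: 2: hit
pos 6: 9: hit
pos 7: 2: hit
pos 8: 5: hit
pos 9: 0: fault, evict 5, frames {9,2,0}
At position 9, page 5 is evicted.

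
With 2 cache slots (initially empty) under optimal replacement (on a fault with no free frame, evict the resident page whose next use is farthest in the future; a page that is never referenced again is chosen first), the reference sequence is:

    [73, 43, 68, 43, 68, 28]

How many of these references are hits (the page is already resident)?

73 -> miss, frames (73)
43 -> miss, frames (73 43)
68 -> miss, evict 73, frames (43 68)
43 -> hit
68 -> hit
28 -> miss, evict 68, frames (43 28)
Hits: 2.

2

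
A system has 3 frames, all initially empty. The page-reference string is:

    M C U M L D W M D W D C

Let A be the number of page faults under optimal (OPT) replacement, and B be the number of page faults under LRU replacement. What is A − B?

Under OPT: F F F . F F F . . . . F → 7 faults.
Under LRU: F F F . F F F F . . . F → 8 faults.
A − B = 7 − 8 = -1.

-1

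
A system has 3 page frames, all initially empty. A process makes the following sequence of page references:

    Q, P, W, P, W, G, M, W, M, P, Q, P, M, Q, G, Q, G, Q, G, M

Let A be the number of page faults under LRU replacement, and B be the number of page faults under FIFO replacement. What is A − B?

Under LRU: F F F . . F F . . F F . . . F . . . . . → 8 faults.
Under FIFO: F F F . . F F . . F F . . . F . . . . F → 9 faults.
A − B = 8 − 9 = -1.

-1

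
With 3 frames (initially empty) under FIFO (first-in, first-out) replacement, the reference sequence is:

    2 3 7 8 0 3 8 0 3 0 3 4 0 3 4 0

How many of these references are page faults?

2 → fault, frames [2]
3 → fault, frames [2, 3]
7 → fault, frames [2, 3, 7]
8 → fault, evict 2, frames [3, 7, 8]
0 → fault, evict 3, frames [7, 8, 0]
3 → fault, evict 7, frames [8, 0, 3]
8 → hit
0 → hit
3 → hit
0 → hit
3 → hit
4 → fault, evict 8, frames [0, 3, 4]
0 → hit
3 → hit
4 → hit
0 → hit
Page faults: 7.

7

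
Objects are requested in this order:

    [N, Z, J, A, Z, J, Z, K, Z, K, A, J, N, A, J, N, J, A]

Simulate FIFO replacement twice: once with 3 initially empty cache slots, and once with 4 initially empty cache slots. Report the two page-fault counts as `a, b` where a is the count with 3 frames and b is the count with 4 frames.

3 frames: F F F F . . . F F . . F F F . . . . → 9 faults.
4 frames: F F F F . . . F . . . . F . . . . . → 6 faults.
6 < 9: adding a frame reduced faults, as is typical.

9, 6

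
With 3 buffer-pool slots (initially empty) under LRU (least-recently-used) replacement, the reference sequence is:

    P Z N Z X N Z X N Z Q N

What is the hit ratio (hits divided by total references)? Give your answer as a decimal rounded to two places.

P: fault, frames [P]
Z: fault, frames [P, Z]
N: fault, frames [P, Z, N]
Z: hit
X: fault, evict P, frames [N, Z, X]
N: hit
Z: hit
X: hit
N: hit
Z: hit
Q: fault, evict X, frames [N, Z, Q]
N: hit
Hits: 7 of 12 references → 7/12 = 0.5833.

0.58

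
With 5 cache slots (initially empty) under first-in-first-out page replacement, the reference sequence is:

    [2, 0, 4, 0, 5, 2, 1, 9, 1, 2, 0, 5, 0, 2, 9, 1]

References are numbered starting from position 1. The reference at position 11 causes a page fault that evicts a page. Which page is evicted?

4

pos 1: 2 -> miss, frames (2)
pos 2: 0 -> miss, frames (2 0)
pos 3: 4 -> miss, frames (2 0 4)
pos 4: 0 -> hit
pos 5: 5 -> miss, frames (2 0 4 5)
pos 6: 2 -> hit
pos 7: 1 -> miss, frames (2 0 4 5 1)
pos 8: 9 -> miss, evict 2, frames (0 4 5 1 9)
pos 9: 1 -> hit
pos 10: 2 -> miss, evict 0, frames (4 5 1 9 2)
pos 11: 0 -> miss, evict 4, frames (5 1 9 2 0)
At position 11, page 4 is evicted.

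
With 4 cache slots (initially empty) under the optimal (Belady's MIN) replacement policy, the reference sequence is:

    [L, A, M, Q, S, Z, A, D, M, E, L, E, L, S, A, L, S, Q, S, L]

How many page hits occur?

10

L: miss, frames (L)
A: miss, frames (L A)
M: miss, frames (L A M)
Q: miss, frames (L A M Q)
S: miss, evict Q, frames (L A M S)
Z: miss, evict S, frames (L A M Z)
A: hit
D: miss, evict Z, frames (L A M D)
M: hit
E: miss, evict D, frames (L A M E)
L: hit
E: hit
L: hit
S: miss, evict E, frames (L A M S)
A: hit
L: hit
S: hit
Q: miss, evict M, frames (L A S Q)
S: hit
L: hit
Hits: 10.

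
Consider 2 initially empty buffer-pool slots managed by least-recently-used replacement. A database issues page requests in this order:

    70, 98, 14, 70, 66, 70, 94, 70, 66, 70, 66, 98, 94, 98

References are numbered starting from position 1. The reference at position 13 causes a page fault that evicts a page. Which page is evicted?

66

pos 1: 70 → fault, frames {70}
pos 2: 98 → fault, frames {70,98}
pos 3: 14 → fault, evict 70, frames {98,14}
pos 4: 70 → fault, evict 98, frames {14,70}
pos 5: 66 → fault, evict 14, frames {70,66}
pos 6: 70 → hit
pos 7: 94 → fault, evict 66, frames {70,94}
pos 8: 70 → hit
pos 9: 66 → fault, evict 94, frames {70,66}
pos 10: 70 → hit
pos 11: 66 → hit
pos 12: 98 → fault, evict 70, frames {66,98}
pos 13: 94 → fault, evict 66, frames {98,94}
At position 13, page 66 is evicted.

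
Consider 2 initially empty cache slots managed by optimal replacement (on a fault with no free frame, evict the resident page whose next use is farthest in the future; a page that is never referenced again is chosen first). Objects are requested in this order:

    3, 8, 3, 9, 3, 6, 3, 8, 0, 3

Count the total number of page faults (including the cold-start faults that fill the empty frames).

6

3 → miss, frames (3)
8 → miss, frames (3 8)
3 → hit
9 → miss, evict 8, frames (3 9)
3 → hit
6 → miss, evict 9, frames (3 6)
3 → hit
8 → miss, evict 6, frames (3 8)
0 → miss, evict 8, frames (3 0)
3 → hit
Page faults: 6.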